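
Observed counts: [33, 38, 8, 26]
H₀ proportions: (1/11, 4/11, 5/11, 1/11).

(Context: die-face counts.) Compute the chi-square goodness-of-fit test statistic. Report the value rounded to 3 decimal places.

test statistic = 119.065

n = 105; E_i = n·p_i = [9.55, 38.18, 47.73, 9.55]
χ² = (33−9.55)²/9.55 + (38−38.18)²/38.18 + (8−47.73)²/47.73 + (26−9.55)²/9.55 = 119.0648
df = 3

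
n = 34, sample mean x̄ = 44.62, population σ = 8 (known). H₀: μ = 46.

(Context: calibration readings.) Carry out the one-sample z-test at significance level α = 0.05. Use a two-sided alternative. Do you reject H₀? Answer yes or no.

SE = σ/√n = 8/√34 = 1.3720
z = (x̄−μ₀)/SE = (44.62−46)/1.3720 = -1.0058
p-value (two-sided) = 0.31449
At α=0.05: p ≥ α → fail to reject H₀

reject H₀: no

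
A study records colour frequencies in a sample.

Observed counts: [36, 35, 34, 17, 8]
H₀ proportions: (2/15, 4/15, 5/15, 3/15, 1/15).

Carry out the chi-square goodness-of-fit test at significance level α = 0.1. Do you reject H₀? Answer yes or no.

n = 130; E_i = n·p_i = [17.33, 34.67, 43.33, 26.00, 8.67]
χ² = (36−17.33)²/17.33 + (35−34.67)²/34.67 + (34−43.33)²/43.33 + (17−26.00)²/26.00 + (8−8.67)²/8.67 = 25.2827
df = 4
p-value (upper-tail) = 0.00004
At α=0.1: p < α → reject H₀

reject H₀: yes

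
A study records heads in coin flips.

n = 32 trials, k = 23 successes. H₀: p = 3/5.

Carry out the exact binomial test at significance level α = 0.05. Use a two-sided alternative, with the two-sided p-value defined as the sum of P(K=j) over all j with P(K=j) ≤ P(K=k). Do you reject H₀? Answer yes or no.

Exact binomial: n=32, k=23, p₀=3/5=0.6000
P(X=j) = C(n,j)·p₀^j·(1−p₀)^(n−j); p = Σ P(X=j) over j with P(X=j) ≤ P(X=23)
p-value (two-sided) = 0.20752
At α=0.05: p ≥ α → fail to reject H₀

reject H₀: no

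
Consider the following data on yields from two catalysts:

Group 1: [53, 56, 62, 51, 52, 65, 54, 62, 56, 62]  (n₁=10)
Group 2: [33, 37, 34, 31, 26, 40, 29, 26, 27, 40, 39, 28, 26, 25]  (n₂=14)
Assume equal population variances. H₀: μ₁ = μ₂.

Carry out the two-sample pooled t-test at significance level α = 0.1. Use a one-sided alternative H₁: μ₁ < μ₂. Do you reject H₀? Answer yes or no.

x̄₁=57.300, s₁=5.012, n₁=10
x̄₂=31.500, s₂=5.626, n₂=14
s_p² = [9·5.012² + 13·5.626²]/22 = 28.9818
SE = √(s_p²·(1/10+1/14)) = 2.2290
t = (57.300−31.500)/2.2290 = 11.5748
df = 22
p-value (one-sided, H₁ less) = 1.00000
At α=0.1: p ≥ α → fail to reject H₀

reject H₀: no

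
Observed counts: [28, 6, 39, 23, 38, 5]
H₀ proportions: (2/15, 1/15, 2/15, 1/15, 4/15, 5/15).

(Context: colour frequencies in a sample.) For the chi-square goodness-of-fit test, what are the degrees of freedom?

df = k − 1 = 6 − 1 = 5

degrees of freedom = 5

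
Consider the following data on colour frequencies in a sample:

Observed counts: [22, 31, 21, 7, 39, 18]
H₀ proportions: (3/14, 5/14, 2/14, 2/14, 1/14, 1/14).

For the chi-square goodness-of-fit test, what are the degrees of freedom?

degrees of freedom = 5

df = k − 1 = 6 − 1 = 5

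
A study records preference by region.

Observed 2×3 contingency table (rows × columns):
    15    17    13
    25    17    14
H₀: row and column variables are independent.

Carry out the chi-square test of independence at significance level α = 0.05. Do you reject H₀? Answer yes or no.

reject H₀: no

Row totals [45, 56], col totals [40, 34, 27], n=101
χ² = (15−17.82)²/17.82 + (17−15.15)²/15.15 + (13−12.03)²/12.03 + (25−22.18)²/22.18 + (17−18.85)²/18.85 + (14−14.97)²/14.97 = 1.3551
df = 2
p-value (upper-tail) = 0.50786
At α=0.05: p ≥ α → fail to reject H₀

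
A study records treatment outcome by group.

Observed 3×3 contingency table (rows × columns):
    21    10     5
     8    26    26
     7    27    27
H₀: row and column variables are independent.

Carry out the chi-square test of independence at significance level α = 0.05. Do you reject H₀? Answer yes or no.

Row totals [36, 60, 61], col totals [36, 63, 58], n=157
χ² = (21−8.25)²/8.25 + (10−14.45)²/14.45 + (5−13.30)²/13.30 + (8−13.76)²/13.76 + (26−24.08)²/24.08 + (26−22.17)²/22.17 + (7−13.99)²/13.99 + (27−24.48)²/24.48 + (27−22.54)²/22.54 = 34.0876
df = 4
p-value (upper-tail) = 0.00000
At α=0.05: p < α → reject H₀

reject H₀: yes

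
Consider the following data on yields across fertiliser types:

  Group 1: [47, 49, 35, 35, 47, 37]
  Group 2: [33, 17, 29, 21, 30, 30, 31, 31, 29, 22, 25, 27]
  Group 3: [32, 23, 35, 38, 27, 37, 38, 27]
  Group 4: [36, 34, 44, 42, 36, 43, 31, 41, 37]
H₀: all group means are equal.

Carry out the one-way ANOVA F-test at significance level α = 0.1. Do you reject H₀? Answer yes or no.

Group means [41.67, 27.08, 32.12, 38.22], grand mean 33.600
SSB = Σnᵢ(x̄ᵢ−x̄)² = 1109.719; SSW = ΣΣ(x−x̄ᵢ)² = 876.681
MSB = 1109.719/3 = 369.9065; MSW = 876.681/31 = 28.2800
F = MSB/MSW = 13.0801
df = (3, 31)
p-value (upper-tail) = 0.00001
At α=0.1: p < α → reject H₀

reject H₀: yes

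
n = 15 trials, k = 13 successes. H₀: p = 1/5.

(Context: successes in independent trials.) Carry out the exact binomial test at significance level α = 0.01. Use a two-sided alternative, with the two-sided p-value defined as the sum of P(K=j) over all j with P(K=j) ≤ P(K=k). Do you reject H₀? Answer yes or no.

reject H₀: yes

Exact binomial: n=15, k=13, p₀=1/5=0.2000
P(X=j) = C(n,j)·p₀^j·(1−p₀)^(n−j); p = Σ P(X=j) over j with P(X=j) ≤ P(X=13)
p-value (two-sided) = 0.00000
At α=0.01: p < α → reject H₀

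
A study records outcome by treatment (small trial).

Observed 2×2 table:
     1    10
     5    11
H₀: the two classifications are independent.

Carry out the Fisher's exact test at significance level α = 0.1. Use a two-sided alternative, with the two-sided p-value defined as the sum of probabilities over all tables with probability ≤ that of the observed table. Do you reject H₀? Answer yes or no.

reject H₀: no

Margins: r₁=11, r₂=16, c₁=6, c₂=21, n=27
p_obs = C(11,1)·C(16,5)/C(27,6); sum pmf over tables with pmf ≤ p_obs
p-value (two-sided) = 0.34968
At α=0.1: p ≥ α → fail to reject H₀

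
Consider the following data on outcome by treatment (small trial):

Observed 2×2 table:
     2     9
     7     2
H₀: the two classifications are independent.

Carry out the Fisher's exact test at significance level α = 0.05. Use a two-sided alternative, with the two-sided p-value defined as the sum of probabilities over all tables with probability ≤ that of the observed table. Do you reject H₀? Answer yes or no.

Margins: r₁=11, r₂=9, c₁=9, c₂=11, n=20
p_obs = C(11,2)·C(9,7)/C(20,9); sum pmf over tables with pmf ≤ p_obs
p-value (two-sided) = 0.02155
At α=0.05: p < α → reject H₀

reject H₀: yes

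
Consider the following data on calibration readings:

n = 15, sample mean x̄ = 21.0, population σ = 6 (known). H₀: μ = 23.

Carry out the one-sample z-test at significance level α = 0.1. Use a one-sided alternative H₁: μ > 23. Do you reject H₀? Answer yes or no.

reject H₀: no

SE = σ/√n = 6/√15 = 1.5492
z = (x̄−μ₀)/SE = (21.0−23)/1.5492 = -1.2910
p-value (one-sided, H₁ greater) = 0.90165
At α=0.1: p ≥ α → fail to reject H₀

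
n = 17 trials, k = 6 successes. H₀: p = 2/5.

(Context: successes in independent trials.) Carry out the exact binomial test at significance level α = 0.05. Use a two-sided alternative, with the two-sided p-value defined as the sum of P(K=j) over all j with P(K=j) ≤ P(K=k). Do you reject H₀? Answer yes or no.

reject H₀: no

Exact binomial: n=17, k=6, p₀=2/5=0.4000
P(X=j) = C(n,j)·p₀^j·(1−p₀)^(n−j); p = Σ P(X=j) over j with P(X=j) ≤ P(X=6)
p-value (two-sided) = 0.80733
At α=0.05: p ≥ α → fail to reject H₀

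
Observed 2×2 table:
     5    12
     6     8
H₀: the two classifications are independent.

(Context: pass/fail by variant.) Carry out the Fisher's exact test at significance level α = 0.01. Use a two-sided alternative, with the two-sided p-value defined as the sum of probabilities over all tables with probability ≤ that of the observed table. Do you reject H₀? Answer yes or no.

Margins: r₁=17, r₂=14, c₁=11, c₂=20, n=31
p_obs = C(17,5)·C(14,6)/C(31,11); sum pmf over tables with pmf ≤ p_obs
p-value (two-sided) = 0.47747
At α=0.01: p ≥ α → fail to reject H₀

reject H₀: no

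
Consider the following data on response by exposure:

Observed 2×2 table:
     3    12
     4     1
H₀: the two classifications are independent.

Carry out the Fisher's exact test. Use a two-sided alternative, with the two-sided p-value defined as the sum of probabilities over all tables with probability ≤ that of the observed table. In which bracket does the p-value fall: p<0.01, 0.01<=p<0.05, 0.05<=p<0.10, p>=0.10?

p-value bracket: 0.01<=p<0.05

Margins: r₁=15, r₂=5, c₁=7, c₂=13, n=20
p_obs = C(15,3)·C(5,4)/C(20,7); sum pmf over tables with pmf ≤ p_obs
p-value (two-sided) = 0.03070
→ bracket: 0.01<=p<0.05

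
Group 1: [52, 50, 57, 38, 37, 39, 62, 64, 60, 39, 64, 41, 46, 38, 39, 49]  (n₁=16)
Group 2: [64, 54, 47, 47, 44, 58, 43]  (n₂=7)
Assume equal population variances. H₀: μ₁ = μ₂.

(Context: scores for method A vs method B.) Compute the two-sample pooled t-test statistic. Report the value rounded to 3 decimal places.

x̄₁=48.438, s₁=10.224, n₁=16
x̄₂=51.000, s₂=7.874, n₂=7
s_p² = [15·10.224² + 6·7.874²]/21 = 92.3780
SE = √(s_p²·(1/16+1/7)) = 4.3555
t = (48.438−51.000)/4.3555 = -0.5883
df = 21

test statistic = -0.588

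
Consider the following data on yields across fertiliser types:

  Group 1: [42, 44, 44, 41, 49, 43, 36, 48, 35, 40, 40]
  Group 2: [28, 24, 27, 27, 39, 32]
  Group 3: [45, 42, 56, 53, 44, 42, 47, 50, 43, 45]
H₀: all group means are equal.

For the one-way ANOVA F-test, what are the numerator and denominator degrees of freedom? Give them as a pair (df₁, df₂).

k = 3 groups, N = 27 total
df = (k−1, N−k) = (3−1, 27−3) = (2, 24)

degrees of freedom = [2, 24]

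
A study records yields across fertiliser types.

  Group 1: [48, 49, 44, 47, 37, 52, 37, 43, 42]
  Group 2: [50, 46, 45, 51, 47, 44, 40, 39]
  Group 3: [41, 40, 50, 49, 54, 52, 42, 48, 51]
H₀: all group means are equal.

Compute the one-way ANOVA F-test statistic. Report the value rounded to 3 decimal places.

Group means [44.33, 45.25, 47.44], grand mean 45.692
SSB = Σnᵢ(x̄ᵢ−x̄)² = 45.816; SSW = ΣΣ(x−x̄ᵢ)² = 555.722
MSB = 45.816/2 = 22.9081; MSW = 555.722/23 = 24.1618
F = MSB/MSW = 0.9481
df = (2, 23)

test statistic = 0.948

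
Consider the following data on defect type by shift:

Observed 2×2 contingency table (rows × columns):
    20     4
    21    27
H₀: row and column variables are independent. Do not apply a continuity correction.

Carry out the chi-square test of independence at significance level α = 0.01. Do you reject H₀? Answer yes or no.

Row totals [24, 48], col totals [41, 31], n=72
χ² = (20−13.67)²/13.67 + (4−10.33)²/10.33 + (21−27.33)²/27.33 + (27−20.67)²/20.67 = 10.2250
df = 1
p-value (upper-tail) = 0.00139
At α=0.01: p < α → reject H₀

reject H₀: yes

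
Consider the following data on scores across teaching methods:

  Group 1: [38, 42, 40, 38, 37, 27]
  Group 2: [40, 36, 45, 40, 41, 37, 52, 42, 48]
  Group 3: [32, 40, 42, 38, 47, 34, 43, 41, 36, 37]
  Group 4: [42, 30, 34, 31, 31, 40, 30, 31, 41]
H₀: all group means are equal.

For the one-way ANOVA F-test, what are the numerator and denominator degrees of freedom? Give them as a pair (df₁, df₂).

degrees of freedom = [3, 30]

k = 4 groups, N = 34 total
df = (k−1, N−k) = (4−1, 34−4) = (3, 30)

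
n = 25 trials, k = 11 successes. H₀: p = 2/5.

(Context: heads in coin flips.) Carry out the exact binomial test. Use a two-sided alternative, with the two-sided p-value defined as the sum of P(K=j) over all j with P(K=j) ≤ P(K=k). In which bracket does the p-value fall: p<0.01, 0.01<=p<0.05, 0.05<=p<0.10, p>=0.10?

p-value bracket: p>=0.10

Exact binomial: n=25, k=11, p₀=2/5=0.4000
P(X=j) = C(n,j)·p₀^j·(1−p₀)^(n−j); p = Σ P(X=j) over j with P(X=j) ≤ P(X=11)
p-value (two-sided) = 0.68776
→ bracket: p>=0.10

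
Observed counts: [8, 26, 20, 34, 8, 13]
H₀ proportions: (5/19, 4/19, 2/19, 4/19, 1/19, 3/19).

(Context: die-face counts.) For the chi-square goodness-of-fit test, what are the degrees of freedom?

degrees of freedom = 5

df = k − 1 = 6 − 1 = 5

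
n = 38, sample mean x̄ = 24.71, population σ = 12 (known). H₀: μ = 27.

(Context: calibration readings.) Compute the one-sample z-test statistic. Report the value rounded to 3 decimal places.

SE = σ/√n = 12/√38 = 1.9467
z = (x̄−μ₀)/SE = (24.71−27)/1.9467 = -1.1764

test statistic = -1.176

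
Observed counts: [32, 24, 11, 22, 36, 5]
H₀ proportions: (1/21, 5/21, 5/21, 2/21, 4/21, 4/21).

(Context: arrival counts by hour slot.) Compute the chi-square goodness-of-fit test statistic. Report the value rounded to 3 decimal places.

test statistic = 150.374

n = 130; E_i = n·p_i = [6.19, 30.95, 30.95, 12.38, 24.76, 24.76]
χ² = (32−6.19)²/6.19 + (24−30.95)²/30.95 + (11−30.95)²/30.95 + (22−12.38)²/12.38 + (36−24.76)²/24.76 + (5−24.76)²/24.76 = 150.3742
df = 5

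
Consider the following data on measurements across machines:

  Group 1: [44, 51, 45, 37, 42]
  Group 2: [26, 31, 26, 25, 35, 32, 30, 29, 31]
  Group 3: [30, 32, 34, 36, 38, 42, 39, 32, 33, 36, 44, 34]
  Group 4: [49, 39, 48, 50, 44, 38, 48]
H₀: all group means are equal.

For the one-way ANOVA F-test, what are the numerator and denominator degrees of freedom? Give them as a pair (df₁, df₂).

degrees of freedom = [3, 29]

k = 4 groups, N = 33 total
df = (k−1, N−k) = (4−1, 33−4) = (3, 29)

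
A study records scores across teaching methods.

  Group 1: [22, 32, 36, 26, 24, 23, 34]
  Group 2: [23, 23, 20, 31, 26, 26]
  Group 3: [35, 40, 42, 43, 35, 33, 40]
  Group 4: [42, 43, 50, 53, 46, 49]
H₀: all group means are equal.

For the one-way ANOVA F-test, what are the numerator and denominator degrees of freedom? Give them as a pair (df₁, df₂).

k = 4 groups, N = 26 total
df = (k−1, N−k) = (4−1, 26−4) = (3, 22)

degrees of freedom = [3, 22]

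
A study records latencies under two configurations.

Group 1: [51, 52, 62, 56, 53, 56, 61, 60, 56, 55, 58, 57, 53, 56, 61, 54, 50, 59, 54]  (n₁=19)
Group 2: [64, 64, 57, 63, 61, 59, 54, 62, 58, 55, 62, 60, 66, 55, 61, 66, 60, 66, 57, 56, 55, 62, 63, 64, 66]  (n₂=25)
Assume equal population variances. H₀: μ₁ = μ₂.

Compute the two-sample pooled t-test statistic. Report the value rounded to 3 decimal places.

x̄₁=56.000, s₁=3.496, n₁=19
x̄₂=60.640, s₂=3.893, n₂=25
s_p² = [18·3.496² + 24·3.893²]/42 = 13.8990
SE = √(s_p²·(1/19+1/25)) = 1.1347
t = (56.000−60.640)/1.1347 = -4.0893
df = 42

test statistic = -4.089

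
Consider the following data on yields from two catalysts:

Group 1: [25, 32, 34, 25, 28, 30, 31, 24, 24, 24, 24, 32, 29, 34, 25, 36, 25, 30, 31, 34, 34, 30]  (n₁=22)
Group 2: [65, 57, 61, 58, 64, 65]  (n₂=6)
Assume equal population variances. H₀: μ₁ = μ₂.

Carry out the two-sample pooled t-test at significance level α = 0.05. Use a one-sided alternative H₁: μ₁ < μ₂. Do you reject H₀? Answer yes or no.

reject H₀: yes

x̄₁=29.136, s₁=4.039, n₁=22
x̄₂=61.667, s₂=3.559, n₂=6
s_p² = [21·4.039² + 5·3.559²]/26 = 15.6125
SE = √(s_p²·(1/22+1/6)) = 1.8198
t = (29.136−61.667)/1.8198 = -17.8756
df = 26
p-value (one-sided, H₁ less) = 0.00000
At α=0.05: p < α → reject H₀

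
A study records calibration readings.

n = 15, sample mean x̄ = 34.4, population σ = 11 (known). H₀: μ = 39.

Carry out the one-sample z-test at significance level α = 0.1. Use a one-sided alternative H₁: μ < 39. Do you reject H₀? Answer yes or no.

SE = σ/√n = 11/√15 = 2.8402
z = (x̄−μ₀)/SE = (34.4−39)/2.8402 = -1.6196
p-value (one-sided, H₁ less) = 0.05266
At α=0.1: p < α → reject H₀

reject H₀: yes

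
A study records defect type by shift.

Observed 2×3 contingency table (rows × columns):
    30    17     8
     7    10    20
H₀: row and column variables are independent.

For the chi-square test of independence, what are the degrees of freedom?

df = (r−1)(c−1) = (2−1)·(3−1) = 2

degrees of freedom = 2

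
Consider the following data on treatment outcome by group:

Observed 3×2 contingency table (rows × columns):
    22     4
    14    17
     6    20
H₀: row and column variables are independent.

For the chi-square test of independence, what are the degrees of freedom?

df = (r−1)(c−1) = (3−1)·(2−1) = 2

degrees of freedom = 2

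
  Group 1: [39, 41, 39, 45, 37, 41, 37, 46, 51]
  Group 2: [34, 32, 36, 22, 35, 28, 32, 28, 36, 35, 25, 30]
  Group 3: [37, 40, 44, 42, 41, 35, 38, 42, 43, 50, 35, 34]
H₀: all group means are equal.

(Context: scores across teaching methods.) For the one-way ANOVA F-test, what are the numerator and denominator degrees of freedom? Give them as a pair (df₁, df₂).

degrees of freedom = [2, 30]

k = 3 groups, N = 33 total
df = (k−1, N−k) = (3−1, 33−3) = (2, 30)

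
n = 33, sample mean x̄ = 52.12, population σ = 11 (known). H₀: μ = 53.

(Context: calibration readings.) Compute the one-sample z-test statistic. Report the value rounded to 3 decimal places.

test statistic = -0.460

SE = σ/√n = 11/√33 = 1.9149
z = (x̄−μ₀)/SE = (52.12−53)/1.9149 = -0.4596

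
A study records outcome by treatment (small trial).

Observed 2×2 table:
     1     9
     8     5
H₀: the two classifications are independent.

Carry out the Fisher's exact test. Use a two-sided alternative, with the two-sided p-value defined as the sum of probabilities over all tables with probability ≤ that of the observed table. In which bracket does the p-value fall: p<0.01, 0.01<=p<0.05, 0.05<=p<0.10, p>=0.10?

Margins: r₁=10, r₂=13, c₁=9, c₂=14, n=23
p_obs = C(10,1)·C(13,8)/C(23,9); sum pmf over tables with pmf ≤ p_obs
p-value (two-sided) = 0.02881
→ bracket: 0.01<=p<0.05

p-value bracket: 0.01<=p<0.05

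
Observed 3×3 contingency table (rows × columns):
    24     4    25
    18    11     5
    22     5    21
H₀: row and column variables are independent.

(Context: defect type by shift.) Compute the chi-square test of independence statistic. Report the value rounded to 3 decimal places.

Row totals [53, 34, 48], col totals [64, 20, 51], n=135
χ² = (24−25.13)²/25.13 + (4−7.85)²/7.85 + (25−20.02)²/20.02 + (18−16.12)²/16.12 + (11−5.04)²/5.04 + (5−12.84)²/12.84 + (22−22.76)²/22.76 + (5−7.11)²/7.11 + (21−18.13)²/18.13 = 16.3521
df = 4

test statistic = 16.352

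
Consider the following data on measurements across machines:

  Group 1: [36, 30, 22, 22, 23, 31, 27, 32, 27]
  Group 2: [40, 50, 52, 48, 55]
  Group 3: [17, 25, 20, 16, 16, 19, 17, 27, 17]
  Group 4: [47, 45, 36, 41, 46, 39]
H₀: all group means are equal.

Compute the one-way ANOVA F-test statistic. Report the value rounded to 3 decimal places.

Group means [27.78, 49.00, 19.33, 42.33], grand mean 31.828
SSB = Σnᵢ(x̄ᵢ−x̄)² = 3689.249; SSW = ΣΣ(x−x̄ᵢ)² = 544.889
MSB = 3689.249/3 = 1229.7497; MSW = 544.889/25 = 21.7956
F = MSB/MSW = 56.4220
df = (3, 25)

test statistic = 56.422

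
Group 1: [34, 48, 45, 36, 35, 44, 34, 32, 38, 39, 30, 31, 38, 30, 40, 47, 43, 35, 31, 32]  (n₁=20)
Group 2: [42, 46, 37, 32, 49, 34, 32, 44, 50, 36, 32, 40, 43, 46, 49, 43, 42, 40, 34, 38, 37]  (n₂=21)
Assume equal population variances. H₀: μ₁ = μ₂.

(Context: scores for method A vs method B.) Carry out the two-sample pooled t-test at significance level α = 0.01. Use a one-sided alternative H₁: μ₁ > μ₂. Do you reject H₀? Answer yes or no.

x̄₁=37.100, s₁=5.767, n₁=20
x̄₂=40.286, s₂=5.815, n₂=21
s_p² = [19·5.767² + 20·5.815²]/39 = 33.5407
SE = √(s_p²·(1/20+1/21)) = 1.8095
t = (37.100−40.286)/1.8095 = -1.7606
df = 39
p-value (one-sided, H₁ greater) = 0.95692
At α=0.01: p ≥ α → fail to reject H₀

reject H₀: no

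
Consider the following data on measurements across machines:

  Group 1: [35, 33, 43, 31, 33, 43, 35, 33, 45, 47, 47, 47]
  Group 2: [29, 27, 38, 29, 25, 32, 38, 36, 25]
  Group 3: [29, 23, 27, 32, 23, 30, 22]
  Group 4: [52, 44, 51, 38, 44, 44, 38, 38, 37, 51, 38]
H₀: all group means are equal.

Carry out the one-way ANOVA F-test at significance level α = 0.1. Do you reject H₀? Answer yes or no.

Group means [39.33, 31.00, 26.57, 43.18], grand mean 36.205
SSB = Σnᵢ(x̄ᵢ−x̄)² = 1546.342; SSW = ΣΣ(x−x̄ᵢ)² = 1124.017
MSB = 1546.342/3 = 515.4472; MSW = 1124.017/35 = 32.1148
F = MSB/MSW = 16.0502
df = (3, 35)
p-value (upper-tail) = 0.00000
At α=0.1: p < α → reject H₀

reject H₀: yes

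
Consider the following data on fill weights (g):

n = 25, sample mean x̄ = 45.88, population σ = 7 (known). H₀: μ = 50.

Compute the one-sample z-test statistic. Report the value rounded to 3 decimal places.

test statistic = -2.943

SE = σ/√n = 7/√25 = 1.4000
z = (x̄−μ₀)/SE = (45.88−50)/1.4000 = -2.9429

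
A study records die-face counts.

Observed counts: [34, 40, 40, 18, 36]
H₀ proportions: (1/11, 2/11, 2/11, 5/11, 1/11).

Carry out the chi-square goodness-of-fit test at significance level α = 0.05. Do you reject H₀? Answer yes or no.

n = 168; E_i = n·p_i = [15.27, 30.55, 30.55, 76.36, 15.27]
χ² = (34−15.27)²/15.27 + (40−30.55)²/30.55 + (40−30.55)²/30.55 + (18−76.36)²/76.36 + (36−15.27)²/15.27 = 101.5524
df = 4
p-value (upper-tail) = 0.00000
At α=0.05: p < α → reject H₀

reject H₀: yes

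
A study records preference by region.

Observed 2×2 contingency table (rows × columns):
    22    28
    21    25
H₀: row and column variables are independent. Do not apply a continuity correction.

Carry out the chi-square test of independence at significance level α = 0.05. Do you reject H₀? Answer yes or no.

reject H₀: no

Row totals [50, 46], col totals [43, 53], n=96
χ² = (22−22.40)²/22.40 + (28−27.60)²/27.60 + (21−20.60)²/20.60 + (25−25.40)²/25.40 = 0.0264
df = 1
p-value (upper-tail) = 0.87081
At α=0.05: p ≥ α → fail to reject H₀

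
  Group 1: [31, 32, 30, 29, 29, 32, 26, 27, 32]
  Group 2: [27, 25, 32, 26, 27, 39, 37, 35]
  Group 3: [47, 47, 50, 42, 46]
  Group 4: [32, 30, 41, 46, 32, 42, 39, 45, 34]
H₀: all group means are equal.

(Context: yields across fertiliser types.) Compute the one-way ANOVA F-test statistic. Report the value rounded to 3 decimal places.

test statistic = 17.224

Group means [29.78, 31.00, 46.40, 37.89], grand mean 35.129
SSB = Σnᵢ(x̄ᵢ−x̄)² = 1097.839; SSW = ΣΣ(x−x̄ᵢ)² = 573.644
MSB = 1097.839/3 = 365.9465; MSW = 573.644/27 = 21.2461
F = MSB/MSW = 17.2242
df = (3, 27)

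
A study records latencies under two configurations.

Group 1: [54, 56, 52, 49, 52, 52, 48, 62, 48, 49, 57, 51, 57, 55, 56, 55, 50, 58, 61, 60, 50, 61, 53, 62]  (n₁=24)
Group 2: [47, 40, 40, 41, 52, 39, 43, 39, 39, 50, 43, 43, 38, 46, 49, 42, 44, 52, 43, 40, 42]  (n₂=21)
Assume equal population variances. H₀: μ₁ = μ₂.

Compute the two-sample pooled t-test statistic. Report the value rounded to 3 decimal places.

test statistic = 8.328

x̄₁=54.500, s₁=4.549, n₁=24
x̄₂=43.429, s₂=4.331, n₂=21
s_p² = [23·4.549² + 20·4.331²]/43 = 19.7940
SE = √(s_p²·(1/24+1/21)) = 1.3294
t = (54.500−43.429)/1.3294 = 8.3281
df = 43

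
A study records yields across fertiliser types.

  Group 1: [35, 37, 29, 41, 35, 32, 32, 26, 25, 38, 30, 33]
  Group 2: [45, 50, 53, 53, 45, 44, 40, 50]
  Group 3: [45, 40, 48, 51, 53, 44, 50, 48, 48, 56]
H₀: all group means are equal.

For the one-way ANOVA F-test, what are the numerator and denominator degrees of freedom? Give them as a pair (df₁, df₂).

degrees of freedom = [2, 27]

k = 3 groups, N = 30 total
df = (k−1, N−k) = (3−1, 30−3) = (2, 27)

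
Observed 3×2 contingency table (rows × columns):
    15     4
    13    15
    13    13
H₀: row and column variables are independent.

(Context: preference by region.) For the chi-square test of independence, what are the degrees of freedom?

degrees of freedom = 2

df = (r−1)(c−1) = (3−1)·(2−1) = 2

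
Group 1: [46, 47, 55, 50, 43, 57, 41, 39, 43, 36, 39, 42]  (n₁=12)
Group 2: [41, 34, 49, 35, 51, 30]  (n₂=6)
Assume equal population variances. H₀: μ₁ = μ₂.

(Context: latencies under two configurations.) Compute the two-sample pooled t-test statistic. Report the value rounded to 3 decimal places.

test statistic = 1.347

x̄₁=44.833, s₁=6.464, n₁=12
x̄₂=40.000, s₂=8.532, n₂=6
s_p² = [11·6.464² + 5·8.532²]/16 = 51.4792
SE = √(s_p²·(1/12+1/6)) = 3.5874
t = (44.833−40.000)/3.5874 = 1.3473
df = 16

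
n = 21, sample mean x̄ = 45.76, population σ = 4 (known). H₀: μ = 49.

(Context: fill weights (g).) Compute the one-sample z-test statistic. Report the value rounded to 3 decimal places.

test statistic = -3.712

SE = σ/√n = 4/√21 = 0.8729
z = (x̄−μ₀)/SE = (45.76−49)/0.8729 = -3.7119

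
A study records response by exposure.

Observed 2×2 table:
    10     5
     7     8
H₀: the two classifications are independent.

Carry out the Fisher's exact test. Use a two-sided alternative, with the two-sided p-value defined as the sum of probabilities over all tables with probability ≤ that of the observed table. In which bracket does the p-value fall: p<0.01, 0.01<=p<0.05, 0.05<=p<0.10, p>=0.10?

Margins: r₁=15, r₂=15, c₁=17, c₂=13, n=30
p_obs = C(15,10)·C(15,7)/C(30,17); sum pmf over tables with pmf ≤ p_obs
p-value (two-sided) = 0.46214
→ bracket: p>=0.10

p-value bracket: p>=0.10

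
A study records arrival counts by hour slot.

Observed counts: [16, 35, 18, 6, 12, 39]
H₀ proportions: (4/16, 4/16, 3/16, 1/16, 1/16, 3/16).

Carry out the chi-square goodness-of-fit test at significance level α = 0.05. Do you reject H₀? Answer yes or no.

n = 126; E_i = n·p_i = [31.50, 31.50, 23.62, 7.88, 7.88, 23.62]
χ² = (16−31.50)²/31.50 + (35−31.50)²/31.50 + (18−23.62)²/23.62 + (6−7.88)²/7.88 + (12−7.88)²/7.88 + (39−23.62)²/23.62 = 21.9683
df = 5
p-value (upper-tail) = 0.00053
At α=0.05: p < α → reject H₀

reject H₀: yes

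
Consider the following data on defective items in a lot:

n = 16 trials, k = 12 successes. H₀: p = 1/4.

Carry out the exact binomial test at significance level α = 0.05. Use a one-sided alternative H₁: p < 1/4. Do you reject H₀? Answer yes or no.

Exact binomial: n=16, k=12, p₀=1/4=0.2500
P(X≤12) from Σ C(n,i)·p₀^i·(1−p₀)^(n−i)
p-value (one-sided, H₁ less) = 1.00000
At α=0.05: p ≥ α → fail to reject H₀

reject H₀: no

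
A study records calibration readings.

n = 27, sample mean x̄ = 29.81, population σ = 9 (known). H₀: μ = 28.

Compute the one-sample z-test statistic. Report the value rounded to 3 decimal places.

SE = σ/√n = 9/√27 = 1.7321
z = (x̄−μ₀)/SE = (29.81−28)/1.7321 = 1.0450

test statistic = 1.045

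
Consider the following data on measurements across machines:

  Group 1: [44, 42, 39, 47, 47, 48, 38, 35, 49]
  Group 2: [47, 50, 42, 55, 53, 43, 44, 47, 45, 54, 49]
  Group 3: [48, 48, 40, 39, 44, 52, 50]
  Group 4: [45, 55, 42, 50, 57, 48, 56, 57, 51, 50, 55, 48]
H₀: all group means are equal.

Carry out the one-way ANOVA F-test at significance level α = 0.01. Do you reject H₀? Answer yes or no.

Group means [43.22, 48.09, 45.86, 51.17], grand mean 47.513
SSB = Σnᵢ(x̄ᵢ−x̄)² = 348.755; SSW = ΣΣ(x−x̄ᵢ)² = 816.988
MSB = 348.755/3 = 116.2517; MSW = 816.988/35 = 23.3425
F = MSB/MSW = 4.9803
df = (3, 35)
p-value (upper-tail) = 0.00555
At α=0.01: p < α → reject H₀

reject H₀: yes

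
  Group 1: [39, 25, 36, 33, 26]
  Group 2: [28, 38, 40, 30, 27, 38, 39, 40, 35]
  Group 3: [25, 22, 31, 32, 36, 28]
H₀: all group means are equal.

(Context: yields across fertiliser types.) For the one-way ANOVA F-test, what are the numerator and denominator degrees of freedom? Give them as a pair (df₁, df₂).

k = 3 groups, N = 20 total
df = (k−1, N−k) = (3−1, 20−3) = (2, 17)

degrees of freedom = [2, 17]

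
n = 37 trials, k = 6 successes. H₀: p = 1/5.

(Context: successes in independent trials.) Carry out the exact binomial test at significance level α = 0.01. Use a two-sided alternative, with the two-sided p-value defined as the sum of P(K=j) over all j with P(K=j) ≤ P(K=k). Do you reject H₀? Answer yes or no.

Exact binomial: n=37, k=6, p₀=1/5=0.2000
P(X=j) = C(n,j)·p₀^j·(1−p₀)^(n−j); p = Σ P(X=j) over j with P(X=j) ≤ P(X=6)
p-value (two-sided) = 0.68392
At α=0.01: p ≥ α → fail to reject H₀

reject H₀: no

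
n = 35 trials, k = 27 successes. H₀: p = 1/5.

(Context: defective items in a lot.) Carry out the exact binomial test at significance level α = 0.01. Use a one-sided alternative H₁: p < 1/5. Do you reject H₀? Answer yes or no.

reject H₀: no

Exact binomial: n=35, k=27, p₀=1/5=0.2000
P(X≤27) from Σ C(n,i)·p₀^i·(1−p₀)^(n−i)
p-value (one-sided, H₁ less) = 1.00000
At α=0.01: p ≥ α → fail to reject H₀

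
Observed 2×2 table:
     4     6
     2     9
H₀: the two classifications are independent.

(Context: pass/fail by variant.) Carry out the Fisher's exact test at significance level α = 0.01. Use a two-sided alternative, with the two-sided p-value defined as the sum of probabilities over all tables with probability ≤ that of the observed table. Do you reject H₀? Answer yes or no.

Margins: r₁=10, r₂=11, c₁=6, c₂=15, n=21
p_obs = C(10,4)·C(11,2)/C(21,6); sum pmf over tables with pmf ≤ p_obs
p-value (two-sided) = 0.36146
At α=0.01: p ≥ α → fail to reject H₀

reject H₀: no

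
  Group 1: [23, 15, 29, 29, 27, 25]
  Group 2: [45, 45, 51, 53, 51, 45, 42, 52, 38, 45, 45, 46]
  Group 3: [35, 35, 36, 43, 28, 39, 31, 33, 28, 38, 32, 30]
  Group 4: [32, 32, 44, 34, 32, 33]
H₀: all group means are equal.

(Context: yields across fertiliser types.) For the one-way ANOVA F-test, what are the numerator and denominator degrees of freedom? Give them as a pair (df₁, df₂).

degrees of freedom = [3, 32]

k = 4 groups, N = 36 total
df = (k−1, N−k) = (4−1, 36−4) = (3, 32)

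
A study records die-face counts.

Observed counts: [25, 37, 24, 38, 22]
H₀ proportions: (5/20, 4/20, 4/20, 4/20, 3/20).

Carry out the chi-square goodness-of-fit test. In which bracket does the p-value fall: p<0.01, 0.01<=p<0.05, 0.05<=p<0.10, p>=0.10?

n = 146; E_i = n·p_i = [36.50, 29.20, 29.20, 29.20, 21.90]
χ² = (25−36.50)²/36.50 + (37−29.20)²/29.20 + (24−29.20)²/29.20 + (38−29.20)²/29.20 + (22−21.90)²/21.90 = 9.2854
df = 4
p-value (upper-tail) = 0.05435
→ bracket: 0.05<=p<0.10

p-value bracket: 0.05<=p<0.10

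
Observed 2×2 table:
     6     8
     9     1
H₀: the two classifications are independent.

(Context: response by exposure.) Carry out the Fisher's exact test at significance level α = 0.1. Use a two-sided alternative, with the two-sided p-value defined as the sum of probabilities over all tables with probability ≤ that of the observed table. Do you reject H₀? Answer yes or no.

reject H₀: yes

Margins: r₁=14, r₂=10, c₁=15, c₂=9, n=24
p_obs = C(14,6)·C(10,9)/C(24,15); sum pmf over tables with pmf ≤ p_obs
p-value (two-sided) = 0.03334
At α=0.1: p < α → reject H₀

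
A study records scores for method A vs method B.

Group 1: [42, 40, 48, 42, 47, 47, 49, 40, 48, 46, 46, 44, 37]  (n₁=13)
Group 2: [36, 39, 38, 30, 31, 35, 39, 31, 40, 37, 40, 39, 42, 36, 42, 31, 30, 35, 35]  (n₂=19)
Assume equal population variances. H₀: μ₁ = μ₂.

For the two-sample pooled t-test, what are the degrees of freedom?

degrees of freedom = 30

df = n₁ + n₂ − 2 = 13 + 19 − 2 = 30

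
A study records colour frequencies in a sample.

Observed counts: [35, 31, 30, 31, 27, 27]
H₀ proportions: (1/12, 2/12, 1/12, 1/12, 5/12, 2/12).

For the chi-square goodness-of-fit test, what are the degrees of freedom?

df = k − 1 = 6 − 1 = 5

degrees of freedom = 5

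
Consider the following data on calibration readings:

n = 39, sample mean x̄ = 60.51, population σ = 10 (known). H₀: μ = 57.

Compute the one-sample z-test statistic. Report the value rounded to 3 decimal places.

SE = σ/√n = 10/√39 = 1.6013
z = (x̄−μ₀)/SE = (60.51−57)/1.6013 = 2.1920

test statistic = 2.192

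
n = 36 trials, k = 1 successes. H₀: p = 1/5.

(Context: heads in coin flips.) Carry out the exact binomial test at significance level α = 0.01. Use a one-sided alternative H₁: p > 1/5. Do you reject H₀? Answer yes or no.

Exact binomial: n=36, k=1, p₀=1/5=0.2000
P(X≥1) from Σ C(n,i)·p₀^i·(1−p₀)^(n−i)
p-value (one-sided, H₁ greater) = 0.99968
At α=0.01: p ≥ α → fail to reject H₀

reject H₀: no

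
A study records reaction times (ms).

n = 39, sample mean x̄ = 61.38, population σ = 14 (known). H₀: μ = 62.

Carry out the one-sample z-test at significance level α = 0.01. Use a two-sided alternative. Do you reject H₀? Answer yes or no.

SE = σ/√n = 14/√39 = 2.2418
z = (x̄−μ₀)/SE = (61.38−62)/2.2418 = -0.2766
p-value (two-sided) = 0.78211
At α=0.01: p ≥ α → fail to reject H₀

reject H₀: no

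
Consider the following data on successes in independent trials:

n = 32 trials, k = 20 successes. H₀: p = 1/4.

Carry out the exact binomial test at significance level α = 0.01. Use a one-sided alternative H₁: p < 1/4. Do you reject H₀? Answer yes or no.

Exact binomial: n=32, k=20, p₀=1/4=0.2500
P(X≤20) from Σ C(n,i)·p₀^i·(1−p₀)^(n−i)
p-value (one-sided, H₁ less) = 1.00000
At α=0.01: p ≥ α → fail to reject H₀

reject H₀: no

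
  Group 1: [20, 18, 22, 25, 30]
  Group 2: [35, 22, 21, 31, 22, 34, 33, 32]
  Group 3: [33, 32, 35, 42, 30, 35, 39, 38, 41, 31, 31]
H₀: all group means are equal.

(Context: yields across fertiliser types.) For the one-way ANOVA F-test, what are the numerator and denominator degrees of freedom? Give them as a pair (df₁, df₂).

k = 3 groups, N = 24 total
df = (k−1, N−k) = (3−1, 24−3) = (2, 21)

degrees of freedom = [2, 21]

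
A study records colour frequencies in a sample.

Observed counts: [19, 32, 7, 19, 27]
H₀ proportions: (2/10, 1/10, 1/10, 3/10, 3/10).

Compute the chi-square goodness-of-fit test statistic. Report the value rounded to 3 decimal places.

n = 104; E_i = n·p_i = [20.80, 10.40, 10.40, 31.20, 31.20]
χ² = (19−20.80)²/20.80 + (32−10.40)²/10.40 + (7−10.40)²/10.40 + (19−31.20)²/31.20 + (27−31.20)²/31.20 = 51.4647
df = 4

test statistic = 51.465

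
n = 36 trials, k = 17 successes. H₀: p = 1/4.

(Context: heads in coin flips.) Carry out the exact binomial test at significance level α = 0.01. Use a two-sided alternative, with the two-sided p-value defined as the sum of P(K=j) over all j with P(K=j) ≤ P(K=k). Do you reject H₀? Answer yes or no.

reject H₀: yes

Exact binomial: n=36, k=17, p₀=1/4=0.2500
P(X=j) = C(n,j)·p₀^j·(1−p₀)^(n−j); p = Σ P(X=j) over j with P(X=j) ≤ P(X=17)
p-value (two-sided) = 0.00360
At α=0.01: p < α → reject H₀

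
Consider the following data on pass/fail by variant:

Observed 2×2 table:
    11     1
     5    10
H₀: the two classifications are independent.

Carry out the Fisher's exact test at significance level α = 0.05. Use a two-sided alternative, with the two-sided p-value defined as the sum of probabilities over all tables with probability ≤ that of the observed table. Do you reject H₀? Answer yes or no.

reject H₀: yes

Margins: r₁=12, r₂=15, c₁=16, c₂=11, n=27
p_obs = C(12,11)·C(15,5)/C(27,16); sum pmf over tables with pmf ≤ p_obs
p-value (two-sided) = 0.00472
At α=0.05: p < α → reject H₀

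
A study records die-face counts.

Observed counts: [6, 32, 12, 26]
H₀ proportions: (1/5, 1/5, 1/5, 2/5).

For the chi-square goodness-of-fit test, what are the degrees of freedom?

df = k − 1 = 4 − 1 = 3

degrees of freedom = 3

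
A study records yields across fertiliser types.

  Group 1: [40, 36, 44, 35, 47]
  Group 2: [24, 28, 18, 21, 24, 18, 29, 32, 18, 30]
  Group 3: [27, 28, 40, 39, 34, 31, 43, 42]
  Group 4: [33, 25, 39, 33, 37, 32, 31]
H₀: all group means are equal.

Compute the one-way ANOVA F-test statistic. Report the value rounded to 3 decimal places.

test statistic = 12.046

Group means [40.40, 24.20, 35.50, 32.86], grand mean 31.933
SSB = Σnᵢ(x̄ᵢ−x̄)² = 1064.210; SSW = ΣΣ(x−x̄ᵢ)² = 765.657
MSB = 1064.210/3 = 354.7365; MSW = 765.657/26 = 29.4484
F = MSB/MSW = 12.0461
df = (3, 26)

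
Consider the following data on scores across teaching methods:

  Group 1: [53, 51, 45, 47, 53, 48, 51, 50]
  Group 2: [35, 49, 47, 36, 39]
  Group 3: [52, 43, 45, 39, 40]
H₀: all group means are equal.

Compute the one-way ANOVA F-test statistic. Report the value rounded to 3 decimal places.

test statistic = 5.709

Group means [49.75, 41.20, 43.80], grand mean 45.722
SSB = Σnᵢ(x̄ᵢ−x̄)² = 250.511; SSW = ΣΣ(x−x̄ᵢ)² = 329.100
MSB = 250.511/2 = 125.2556; MSW = 329.100/15 = 21.9400
F = MSB/MSW = 5.7090
df = (2, 15)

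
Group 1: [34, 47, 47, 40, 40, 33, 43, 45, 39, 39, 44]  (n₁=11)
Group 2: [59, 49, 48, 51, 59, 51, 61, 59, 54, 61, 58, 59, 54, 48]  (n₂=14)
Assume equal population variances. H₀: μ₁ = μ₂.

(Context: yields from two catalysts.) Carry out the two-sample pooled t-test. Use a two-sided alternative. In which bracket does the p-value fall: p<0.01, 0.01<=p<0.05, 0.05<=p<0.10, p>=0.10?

x̄₁=41.000, s₁=4.733, n₁=11
x̄₂=55.071, s₂=4.906, n₂=14
s_p² = [10·4.733² + 13·4.906²]/23 = 23.3447
SE = √(s_p²·(1/11+1/14)) = 1.9467
t = (41.000−55.071)/1.9467 = -7.2283
df = 23
p-value (two-sided) = 0.00000
→ bracket: p<0.01

p-value bracket: p<0.01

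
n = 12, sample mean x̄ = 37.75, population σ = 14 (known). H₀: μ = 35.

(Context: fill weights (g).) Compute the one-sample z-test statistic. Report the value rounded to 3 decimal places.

test statistic = 0.680

SE = σ/√n = 14/√12 = 4.0415
z = (x̄−μ₀)/SE = (37.75−35)/4.0415 = 0.6804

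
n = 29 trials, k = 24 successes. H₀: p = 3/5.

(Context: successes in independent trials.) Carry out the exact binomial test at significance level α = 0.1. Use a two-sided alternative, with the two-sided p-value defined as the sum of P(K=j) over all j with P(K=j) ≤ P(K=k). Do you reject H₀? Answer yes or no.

reject H₀: yes

Exact binomial: n=29, k=24, p₀=3/5=0.6000
P(X=j) = C(n,j)·p₀^j·(1−p₀)^(n−j); p = Σ P(X=j) over j with P(X=j) ≤ P(X=24)
p-value (two-sided) = 0.01282
At α=0.1: p < α → reject H₀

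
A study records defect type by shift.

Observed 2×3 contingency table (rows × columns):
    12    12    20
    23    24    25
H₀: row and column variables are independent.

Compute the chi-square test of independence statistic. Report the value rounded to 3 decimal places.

test statistic = 1.332

Row totals [44, 72], col totals [35, 36, 45], n=116
χ² = (12−13.28)²/13.28 + (12−13.66)²/13.66 + (20−17.07)²/17.07 + (23−21.72)²/21.72 + (24−22.34)²/22.34 + (25−27.93)²/27.93 = 1.3317
df = 2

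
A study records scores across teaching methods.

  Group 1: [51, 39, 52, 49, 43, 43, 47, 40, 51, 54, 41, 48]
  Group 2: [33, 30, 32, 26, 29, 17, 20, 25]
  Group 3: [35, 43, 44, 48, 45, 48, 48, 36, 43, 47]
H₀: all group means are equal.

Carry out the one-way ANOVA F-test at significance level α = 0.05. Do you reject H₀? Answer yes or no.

Group means [46.50, 26.50, 43.70], grand mean 40.233
SSB = Σnᵢ(x̄ᵢ−x̄)² = 2100.267; SSW = ΣΣ(x−x̄ᵢ)² = 719.100
MSB = 2100.267/2 = 1050.1333; MSW = 719.100/27 = 26.6333
F = MSB/MSW = 39.4293
df = (2, 27)
p-value (upper-tail) = 0.00000
At α=0.05: p < α → reject H₀

reject H₀: yes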